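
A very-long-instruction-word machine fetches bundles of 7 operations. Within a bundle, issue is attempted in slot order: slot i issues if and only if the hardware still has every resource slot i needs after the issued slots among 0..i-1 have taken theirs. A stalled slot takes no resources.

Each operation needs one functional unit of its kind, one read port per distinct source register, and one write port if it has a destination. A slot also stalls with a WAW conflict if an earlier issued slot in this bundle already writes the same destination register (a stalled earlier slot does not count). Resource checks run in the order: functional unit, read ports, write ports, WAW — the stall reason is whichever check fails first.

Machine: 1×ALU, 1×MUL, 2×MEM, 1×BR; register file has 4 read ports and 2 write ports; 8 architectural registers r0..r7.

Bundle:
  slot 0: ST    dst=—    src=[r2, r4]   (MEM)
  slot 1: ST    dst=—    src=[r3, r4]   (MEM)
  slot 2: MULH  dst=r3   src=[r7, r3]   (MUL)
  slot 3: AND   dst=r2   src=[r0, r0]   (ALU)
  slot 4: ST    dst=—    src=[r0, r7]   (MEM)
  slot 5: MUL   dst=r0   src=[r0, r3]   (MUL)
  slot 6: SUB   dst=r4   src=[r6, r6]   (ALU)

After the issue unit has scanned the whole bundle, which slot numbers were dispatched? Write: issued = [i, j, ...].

#0 MEM src=r2,r4 dispatched  <A:1 Mu:1 Ld:1 B:1 rd:2 wr:2>
#1 MEM src=r3,r4 dispatched  <A:1 Mu:1 Ld:0 B:1 rd:0 wr:2>
#2 MUL src=r7,r3 held:RD_PORT  <A:1 Mu:1 Ld:0 B:1 rd:0 wr:2>
#3 ALU src=r0,r0 held:RD_PORT  <A:1 Mu:1 Ld:0 B:1 rd:0 wr:2>
#4 MEM src=r0,r7 held:FU  <A:1 Mu:1 Ld:0 B:1 rd:0 wr:2>
#5 MUL src=r0,r3 held:RD_PORT  <A:1 Mu:1 Ld:0 B:1 rd:0 wr:2>
#6 ALU src=r6,r6 held:RD_PORT  <A:1 Mu:1 Ld:0 B:1 rd:0 wr:2>

issued = [0, 1]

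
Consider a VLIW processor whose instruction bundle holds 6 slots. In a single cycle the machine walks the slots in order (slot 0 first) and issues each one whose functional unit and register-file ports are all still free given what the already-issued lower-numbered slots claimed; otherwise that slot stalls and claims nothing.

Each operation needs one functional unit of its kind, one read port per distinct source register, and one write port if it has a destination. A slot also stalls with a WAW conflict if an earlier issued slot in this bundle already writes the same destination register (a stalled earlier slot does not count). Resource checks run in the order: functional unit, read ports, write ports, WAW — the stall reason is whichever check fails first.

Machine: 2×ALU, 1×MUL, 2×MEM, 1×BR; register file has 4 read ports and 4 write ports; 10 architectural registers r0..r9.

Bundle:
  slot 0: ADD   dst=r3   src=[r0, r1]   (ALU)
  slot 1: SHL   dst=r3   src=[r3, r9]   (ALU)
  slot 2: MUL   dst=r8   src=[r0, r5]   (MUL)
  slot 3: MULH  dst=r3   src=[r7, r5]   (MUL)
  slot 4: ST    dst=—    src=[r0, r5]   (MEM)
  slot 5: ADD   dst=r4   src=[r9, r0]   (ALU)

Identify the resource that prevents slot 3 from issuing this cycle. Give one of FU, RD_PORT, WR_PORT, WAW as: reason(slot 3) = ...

reason(slot 3) = FU

#0 ALU src=r0,r1 dispatched  <A:1 Mu:1 Ld:2 B:1 rd:2 wr:3>
#1 ALU src=r3,r9 held:WAW  <A:1 Mu:1 Ld:2 B:1 rd:2 wr:3>
#2 MUL src=r0,r5 dispatched  <A:1 Mu:0 Ld:2 B:1 rd:0 wr:2>
#3 MUL src=r7,r5 held:FU  <A:1 Mu:0 Ld:2 B:1 rd:0 wr:2>
#4 MEM src=r0,r5 held:RD_PORT  <A:1 Mu:0 Ld:2 B:1 rd:0 wr:2>
#5 ALU src=r9,r0 held:RD_PORT  <A:1 Mu:0 Ld:2 B:1 rd:0 wr:2>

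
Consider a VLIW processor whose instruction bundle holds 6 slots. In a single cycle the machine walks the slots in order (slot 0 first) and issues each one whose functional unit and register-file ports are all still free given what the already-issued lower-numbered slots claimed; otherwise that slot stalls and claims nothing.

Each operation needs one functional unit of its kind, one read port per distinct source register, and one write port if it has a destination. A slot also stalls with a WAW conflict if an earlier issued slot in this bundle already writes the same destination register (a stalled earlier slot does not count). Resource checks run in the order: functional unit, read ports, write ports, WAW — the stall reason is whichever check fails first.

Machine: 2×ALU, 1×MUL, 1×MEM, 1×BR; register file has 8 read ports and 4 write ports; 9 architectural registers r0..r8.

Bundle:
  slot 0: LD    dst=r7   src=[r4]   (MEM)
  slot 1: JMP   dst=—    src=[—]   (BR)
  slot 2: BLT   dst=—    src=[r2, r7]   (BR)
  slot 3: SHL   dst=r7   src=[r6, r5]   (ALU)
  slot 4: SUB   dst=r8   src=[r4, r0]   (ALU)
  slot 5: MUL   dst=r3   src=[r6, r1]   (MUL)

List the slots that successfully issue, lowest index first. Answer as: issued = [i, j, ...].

#0 MEM src=r4 dispatched  <A:2 Mu:1 Ld:0 B:1 rd:7 wr:3>
#1 BR src=- dispatched  <A:2 Mu:1 Ld:0 B:0 rd:7 wr:3>
#2 BR src=r2,r7 held:FU  <A:2 Mu:1 Ld:0 B:0 rd:7 wr:3>
#3 ALU src=r6,r5 held:WAW  <A:2 Mu:1 Ld:0 B:0 rd:7 wr:3>
#4 ALU src=r4,r0 dispatched  <A:1 Mu:1 Ld:0 B:0 rd:5 wr:2>
#5 MUL src=r6,r1 dispatched  <A:1 Mu:0 Ld:0 B:0 rd:3 wr:1>

issued = [0, 1, 4, 5]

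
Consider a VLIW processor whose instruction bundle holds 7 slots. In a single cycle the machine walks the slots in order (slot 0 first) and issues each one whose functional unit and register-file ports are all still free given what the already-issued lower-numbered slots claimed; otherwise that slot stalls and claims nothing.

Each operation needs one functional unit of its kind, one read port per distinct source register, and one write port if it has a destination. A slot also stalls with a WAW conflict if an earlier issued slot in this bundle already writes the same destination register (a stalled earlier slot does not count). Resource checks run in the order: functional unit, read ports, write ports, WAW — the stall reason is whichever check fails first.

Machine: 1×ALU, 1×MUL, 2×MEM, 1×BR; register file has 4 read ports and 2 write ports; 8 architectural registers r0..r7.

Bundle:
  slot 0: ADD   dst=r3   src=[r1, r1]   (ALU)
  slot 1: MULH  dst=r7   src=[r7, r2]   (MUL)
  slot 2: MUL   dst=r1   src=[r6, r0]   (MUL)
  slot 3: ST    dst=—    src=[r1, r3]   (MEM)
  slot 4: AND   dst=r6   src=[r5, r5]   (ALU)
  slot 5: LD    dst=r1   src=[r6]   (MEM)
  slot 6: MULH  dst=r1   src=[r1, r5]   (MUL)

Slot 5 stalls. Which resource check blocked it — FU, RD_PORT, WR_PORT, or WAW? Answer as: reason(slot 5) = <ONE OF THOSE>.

reason(slot 5) = WR_PORT

[0] ALU needs rd=1 wr=1: ok; after: ALU=0 MUL=1 MEM=2 BR=1, R=3, W=1
[1] MUL needs rd=2 wr=1: ok; after: ALU=0 MUL=0 MEM=2 BR=1, R=1, W=0
[2] MUL needs rd=2 wr=1: FU; after: ALU=0 MUL=0 MEM=2 BR=1, R=1, W=0
[3] MEM needs rd=2 wr=0: RD_PORT; after: ALU=0 MUL=0 MEM=2 BR=1, R=1, W=0
[4] ALU needs rd=1 wr=1: FU; after: ALU=0 MUL=0 MEM=2 BR=1, R=1, W=0
[5] MEM needs rd=1 wr=1: WR_PORT; after: ALU=0 MUL=0 MEM=2 BR=1, R=1, W=0
[6] MUL needs rd=2 wr=1: FU; after: ALU=0 MUL=0 MEM=2 BR=1, R=1, W=0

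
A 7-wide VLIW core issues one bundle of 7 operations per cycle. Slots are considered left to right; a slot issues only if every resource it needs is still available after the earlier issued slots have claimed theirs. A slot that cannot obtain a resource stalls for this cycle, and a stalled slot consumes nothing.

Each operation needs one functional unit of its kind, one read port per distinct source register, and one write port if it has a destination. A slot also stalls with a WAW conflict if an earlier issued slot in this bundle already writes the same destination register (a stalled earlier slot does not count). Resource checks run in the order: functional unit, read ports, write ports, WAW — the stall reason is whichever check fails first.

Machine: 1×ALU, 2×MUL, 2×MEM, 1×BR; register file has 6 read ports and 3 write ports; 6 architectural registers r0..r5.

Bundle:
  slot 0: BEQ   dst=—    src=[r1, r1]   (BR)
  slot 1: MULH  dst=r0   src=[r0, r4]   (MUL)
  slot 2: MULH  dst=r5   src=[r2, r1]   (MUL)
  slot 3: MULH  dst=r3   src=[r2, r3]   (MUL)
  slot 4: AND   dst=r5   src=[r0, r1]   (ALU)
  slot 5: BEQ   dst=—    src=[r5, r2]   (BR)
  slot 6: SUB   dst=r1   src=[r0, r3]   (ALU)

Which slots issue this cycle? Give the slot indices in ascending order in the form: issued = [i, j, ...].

[0] BR needs rd=1 wr=0: ok; after: ALU=1 MUL=2 MEM=2 BR=0, R=5, W=3
[1] MUL needs rd=2 wr=1: ok; after: ALU=1 MUL=1 MEM=2 BR=0, R=3, W=2
[2] MUL needs rd=2 wr=1: ok; after: ALU=1 MUL=0 MEM=2 BR=0, R=1, W=1
[3] MUL needs rd=2 wr=1: FU; after: ALU=1 MUL=0 MEM=2 BR=0, R=1, W=1
[4] ALU needs rd=2 wr=1: RD_PORT; after: ALU=1 MUL=0 MEM=2 BR=0, R=1, W=1
[5] BR needs rd=2 wr=0: FU; after: ALU=1 MUL=0 MEM=2 BR=0, R=1, W=1
[6] ALU needs rd=2 wr=1: RD_PORT; after: ALU=1 MUL=0 MEM=2 BR=0, R=1, W=1

issued = [0, 1, 2]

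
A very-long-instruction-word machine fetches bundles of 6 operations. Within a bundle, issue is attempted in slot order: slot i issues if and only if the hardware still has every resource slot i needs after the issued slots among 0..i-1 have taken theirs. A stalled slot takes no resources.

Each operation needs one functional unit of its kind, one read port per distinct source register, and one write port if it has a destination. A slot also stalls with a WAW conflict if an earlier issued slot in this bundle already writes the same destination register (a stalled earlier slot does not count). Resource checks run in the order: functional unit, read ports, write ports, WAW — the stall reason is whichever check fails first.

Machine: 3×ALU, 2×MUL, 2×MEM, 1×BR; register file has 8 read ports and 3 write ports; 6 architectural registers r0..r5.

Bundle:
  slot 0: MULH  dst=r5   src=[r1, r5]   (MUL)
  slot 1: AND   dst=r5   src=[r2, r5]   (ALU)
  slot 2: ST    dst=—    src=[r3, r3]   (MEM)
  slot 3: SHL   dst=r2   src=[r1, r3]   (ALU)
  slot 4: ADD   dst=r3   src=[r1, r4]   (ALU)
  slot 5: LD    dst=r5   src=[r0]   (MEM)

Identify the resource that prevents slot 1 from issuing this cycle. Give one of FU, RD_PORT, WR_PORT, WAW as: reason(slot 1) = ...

reason(slot 1) = WAW

(0) want 1×MUL +2rd +1wr — yes → AL3|MU1|ME2|BR1|rd6|wr2
(1) want 1×ALU +2rd +1wr — WAW → AL3|MU1|ME2|BR1|rd6|wr2
(2) want 1×MEM +1rd +0wr — yes → AL3|MU1|ME1|BR1|rd5|wr2
(3) want 1×ALU +2rd +1wr — yes → AL2|MU1|ME1|BR1|rd3|wr1
(4) want 1×ALU +2rd +1wr — yes → AL1|MU1|ME1|BR1|rd1|wr0
(5) want 1×MEM +1rd +1wr — WR_PORT → AL1|MU1|ME1|BR1|rd1|wr0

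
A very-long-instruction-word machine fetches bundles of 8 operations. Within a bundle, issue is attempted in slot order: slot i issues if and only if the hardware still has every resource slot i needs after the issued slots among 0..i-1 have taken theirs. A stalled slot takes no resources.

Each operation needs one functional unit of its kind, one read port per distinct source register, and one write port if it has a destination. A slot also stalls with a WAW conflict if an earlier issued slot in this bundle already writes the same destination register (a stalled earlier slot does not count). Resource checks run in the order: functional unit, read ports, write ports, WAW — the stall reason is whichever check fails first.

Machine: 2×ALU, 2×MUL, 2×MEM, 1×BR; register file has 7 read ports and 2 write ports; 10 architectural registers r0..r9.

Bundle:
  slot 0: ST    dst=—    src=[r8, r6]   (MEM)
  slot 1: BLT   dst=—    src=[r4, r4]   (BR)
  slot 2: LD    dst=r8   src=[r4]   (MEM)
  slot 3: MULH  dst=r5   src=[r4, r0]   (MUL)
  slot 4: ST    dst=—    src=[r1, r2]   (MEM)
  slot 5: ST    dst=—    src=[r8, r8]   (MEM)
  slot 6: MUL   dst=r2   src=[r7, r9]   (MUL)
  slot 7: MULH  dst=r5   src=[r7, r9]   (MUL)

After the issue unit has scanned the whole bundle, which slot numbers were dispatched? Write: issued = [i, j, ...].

issued = [0, 1, 2, 3]

slot 0 (MEM): ISSUE — free A2,Mu2,Ld1,B1 rp5 wp2
slot 1 (BR): ISSUE — free A2,Mu2,Ld1,B0 rp4 wp2
slot 2 (MEM): ISSUE — free A2,Mu2,Ld0,B0 rp3 wp1
slot 3 (MUL): ISSUE — free A2,Mu1,Ld0,B0 rp1 wp0
slot 4 (MEM): stall FU — free A2,Mu1,Ld0,B0 rp1 wp0
slot 5 (MEM): stall FU — free A2,Mu1,Ld0,B0 rp1 wp0
slot 6 (MUL): stall RD_PORT — free A2,Mu1,Ld0,B0 rp1 wp0
slot 7 (MUL): stall RD_PORT — free A2,Mu1,Ld0,B0 rp1 wp0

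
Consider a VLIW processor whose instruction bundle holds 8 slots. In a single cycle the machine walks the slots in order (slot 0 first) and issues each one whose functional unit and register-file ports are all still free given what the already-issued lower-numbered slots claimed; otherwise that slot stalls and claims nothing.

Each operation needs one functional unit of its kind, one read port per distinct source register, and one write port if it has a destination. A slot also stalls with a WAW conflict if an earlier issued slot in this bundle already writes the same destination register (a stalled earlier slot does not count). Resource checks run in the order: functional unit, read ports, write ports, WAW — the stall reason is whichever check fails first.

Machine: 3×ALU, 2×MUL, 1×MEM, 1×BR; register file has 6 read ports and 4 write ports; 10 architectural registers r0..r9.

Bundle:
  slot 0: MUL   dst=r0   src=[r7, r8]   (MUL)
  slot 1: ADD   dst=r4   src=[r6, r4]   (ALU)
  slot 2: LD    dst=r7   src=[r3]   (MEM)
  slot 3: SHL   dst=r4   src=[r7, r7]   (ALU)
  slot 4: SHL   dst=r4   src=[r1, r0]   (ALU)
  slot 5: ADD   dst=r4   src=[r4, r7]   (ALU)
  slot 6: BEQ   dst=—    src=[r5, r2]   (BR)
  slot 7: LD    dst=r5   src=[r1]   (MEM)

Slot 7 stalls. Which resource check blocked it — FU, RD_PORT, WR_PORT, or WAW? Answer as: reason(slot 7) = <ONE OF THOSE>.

reason(slot 7) = FU

  0. MUL→r0 ⇒ go  {3A/1Mu/1Ld/1B | 4r 3w}
  1. ALU→r4 ⇒ go  {2A/1Mu/1Ld/1B | 2r 2w}
  2. MEM→r7 ⇒ go  {2A/1Mu/0Ld/1B | 1r 1w}
  3. ALU→r4 ⇒ no(WAW)  {2A/1Mu/0Ld/1B | 1r 1w}
  4. ALU→r4 ⇒ no(RD_PORT)  {2A/1Mu/0Ld/1B | 1r 1w}
  5. ALU→r4 ⇒ no(RD_PORT)  {2A/1Mu/0Ld/1B | 1r 1w}
  6. BR ⇒ no(RD_PORT)  {2A/1Mu/0Ld/1B | 1r 1w}
  7. MEM→r5 ⇒ no(FU)  {2A/1Mu/0Ld/1B | 1r 1w}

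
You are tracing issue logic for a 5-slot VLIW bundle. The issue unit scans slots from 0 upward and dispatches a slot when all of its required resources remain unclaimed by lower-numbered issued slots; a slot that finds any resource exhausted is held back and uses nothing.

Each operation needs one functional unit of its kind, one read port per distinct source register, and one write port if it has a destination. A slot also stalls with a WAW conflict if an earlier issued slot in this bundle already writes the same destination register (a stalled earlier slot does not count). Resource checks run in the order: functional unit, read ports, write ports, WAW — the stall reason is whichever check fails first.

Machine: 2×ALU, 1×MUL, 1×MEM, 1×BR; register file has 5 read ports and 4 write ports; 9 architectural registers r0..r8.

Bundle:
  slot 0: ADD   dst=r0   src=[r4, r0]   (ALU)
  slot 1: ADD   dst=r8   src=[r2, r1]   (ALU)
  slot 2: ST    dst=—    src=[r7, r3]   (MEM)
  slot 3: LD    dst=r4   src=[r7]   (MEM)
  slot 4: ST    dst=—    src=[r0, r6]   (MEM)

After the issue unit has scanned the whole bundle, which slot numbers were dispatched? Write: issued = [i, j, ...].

#0 ALU src=r4,r0 dispatched  <A:1 Mu:1 Ld:1 B:1 rd:3 wr:3>
#1 ALU src=r2,r1 dispatched  <A:0 Mu:1 Ld:1 B:1 rd:1 wr:2>
#2 MEM src=r7,r3 held:RD_PORT  <A:0 Mu:1 Ld:1 B:1 rd:1 wr:2>
#3 MEM src=r7 dispatched  <A:0 Mu:1 Ld:0 B:1 rd:0 wr:1>
#4 MEM src=r0,r6 held:FU  <A:0 Mu:1 Ld:0 B:1 rd:0 wr:1>

issued = [0, 1, 3]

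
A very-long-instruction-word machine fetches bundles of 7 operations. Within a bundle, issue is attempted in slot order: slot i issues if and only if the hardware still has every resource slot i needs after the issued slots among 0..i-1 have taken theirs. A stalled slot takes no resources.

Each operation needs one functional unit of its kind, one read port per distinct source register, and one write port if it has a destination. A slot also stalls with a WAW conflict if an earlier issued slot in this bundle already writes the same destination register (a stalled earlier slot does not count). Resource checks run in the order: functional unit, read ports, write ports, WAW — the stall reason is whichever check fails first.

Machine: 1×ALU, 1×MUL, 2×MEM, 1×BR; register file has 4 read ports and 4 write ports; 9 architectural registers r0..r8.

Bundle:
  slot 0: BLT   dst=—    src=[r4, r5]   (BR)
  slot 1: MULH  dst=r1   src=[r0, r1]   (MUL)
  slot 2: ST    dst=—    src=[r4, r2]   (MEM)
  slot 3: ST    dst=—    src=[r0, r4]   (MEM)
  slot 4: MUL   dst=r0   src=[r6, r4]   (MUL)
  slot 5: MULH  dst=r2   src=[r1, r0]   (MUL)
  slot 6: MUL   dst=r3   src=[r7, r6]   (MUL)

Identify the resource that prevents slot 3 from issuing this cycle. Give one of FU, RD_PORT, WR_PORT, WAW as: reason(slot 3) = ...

slot 0 (BR): ISSUE — free A1,Mu1,Ld2,B0 rp2 wp4
slot 1 (MUL): ISSUE — free A1,Mu0,Ld2,B0 rp0 wp3
slot 2 (MEM): stall RD_PORT — free A1,Mu0,Ld2,B0 rp0 wp3
slot 3 (MEM): stall RD_PORT — free A1,Mu0,Ld2,B0 rp0 wp3
slot 4 (MUL): stall FU — free A1,Mu0,Ld2,B0 rp0 wp3
slot 5 (MUL): stall FU — free A1,Mu0,Ld2,B0 rp0 wp3
slot 6 (MUL): stall FU — free A1,Mu0,Ld2,B0 rp0 wp3

reason(slot 3) = RD_PORT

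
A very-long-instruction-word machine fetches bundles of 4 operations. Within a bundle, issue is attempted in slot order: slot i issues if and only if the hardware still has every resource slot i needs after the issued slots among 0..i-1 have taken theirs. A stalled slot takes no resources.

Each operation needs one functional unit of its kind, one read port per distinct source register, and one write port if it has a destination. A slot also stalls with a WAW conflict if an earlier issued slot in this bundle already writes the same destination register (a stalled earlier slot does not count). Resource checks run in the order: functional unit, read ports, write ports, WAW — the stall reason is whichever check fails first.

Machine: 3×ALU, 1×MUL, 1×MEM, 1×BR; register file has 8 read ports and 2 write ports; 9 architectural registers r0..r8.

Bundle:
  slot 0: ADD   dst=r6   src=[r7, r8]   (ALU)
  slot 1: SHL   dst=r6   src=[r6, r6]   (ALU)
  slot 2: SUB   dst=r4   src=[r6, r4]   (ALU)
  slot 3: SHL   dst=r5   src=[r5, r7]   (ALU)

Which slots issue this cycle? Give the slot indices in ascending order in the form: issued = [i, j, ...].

issued = [0, 2]

[0] ALU needs rd=2 wr=1: ok; after: ALU=2 MUL=1 MEM=1 BR=1, R=6, W=1
[1] ALU needs rd=1 wr=1: WAW; after: ALU=2 MUL=1 MEM=1 BR=1, R=6, W=1
[2] ALU needs rd=2 wr=1: ok; after: ALU=1 MUL=1 MEM=1 BR=1, R=4, W=0
[3] ALU needs rd=2 wr=1: WR_PORT; after: ALU=1 MUL=1 MEM=1 BR=1, R=4, W=0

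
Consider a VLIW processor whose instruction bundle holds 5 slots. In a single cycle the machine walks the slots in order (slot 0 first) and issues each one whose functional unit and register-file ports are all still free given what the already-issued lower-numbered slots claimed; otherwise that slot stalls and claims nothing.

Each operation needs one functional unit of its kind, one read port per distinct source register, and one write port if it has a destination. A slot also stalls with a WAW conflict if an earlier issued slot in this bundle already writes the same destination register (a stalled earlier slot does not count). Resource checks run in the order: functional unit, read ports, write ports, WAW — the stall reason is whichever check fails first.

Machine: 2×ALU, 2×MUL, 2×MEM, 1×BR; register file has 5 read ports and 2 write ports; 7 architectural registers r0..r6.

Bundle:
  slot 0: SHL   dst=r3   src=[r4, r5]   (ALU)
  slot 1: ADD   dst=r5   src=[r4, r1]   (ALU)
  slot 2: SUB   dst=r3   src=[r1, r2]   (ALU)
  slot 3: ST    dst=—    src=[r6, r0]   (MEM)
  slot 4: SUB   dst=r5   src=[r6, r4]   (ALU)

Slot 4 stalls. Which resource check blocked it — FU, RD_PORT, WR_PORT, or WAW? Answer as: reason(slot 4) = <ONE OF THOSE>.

reason(slot 4) = FU

#0 ALU src=r4,r5 dispatched  <A:1 Mu:2 Ld:2 B:1 rd:3 wr:1>
#1 ALU src=r4,r1 dispatched  <A:0 Mu:2 Ld:2 B:1 rd:1 wr:0>
#2 ALU src=r1,r2 held:FU  <A:0 Mu:2 Ld:2 B:1 rd:1 wr:0>
#3 MEM src=r6,r0 held:RD_PORT  <A:0 Mu:2 Ld:2 B:1 rd:1 wr:0>
#4 ALU src=r6,r4 held:FU  <A:0 Mu:2 Ld:2 B:1 rd:1 wr:0>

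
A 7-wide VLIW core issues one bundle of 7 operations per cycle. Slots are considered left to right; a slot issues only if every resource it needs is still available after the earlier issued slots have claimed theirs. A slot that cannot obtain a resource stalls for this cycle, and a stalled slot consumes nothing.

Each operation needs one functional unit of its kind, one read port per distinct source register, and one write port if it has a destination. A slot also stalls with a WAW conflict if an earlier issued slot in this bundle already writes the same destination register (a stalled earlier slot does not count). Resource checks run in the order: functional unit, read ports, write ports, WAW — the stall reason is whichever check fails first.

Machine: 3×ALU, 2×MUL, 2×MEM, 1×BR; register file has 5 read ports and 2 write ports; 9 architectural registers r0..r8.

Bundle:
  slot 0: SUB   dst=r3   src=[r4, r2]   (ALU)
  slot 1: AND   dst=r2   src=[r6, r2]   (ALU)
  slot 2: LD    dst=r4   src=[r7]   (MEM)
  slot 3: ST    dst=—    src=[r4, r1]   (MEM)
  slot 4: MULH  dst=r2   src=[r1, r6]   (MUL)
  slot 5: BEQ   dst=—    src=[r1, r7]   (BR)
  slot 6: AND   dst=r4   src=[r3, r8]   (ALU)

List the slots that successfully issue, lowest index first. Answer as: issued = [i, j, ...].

  0. ALU→r3 ⇒ go  {2A/2Mu/2Ld/1B | 3r 1w}
  1. ALU→r2 ⇒ go  {1A/2Mu/2Ld/1B | 1r 0w}
  2. MEM→r4 ⇒ no(WR_PORT)  {1A/2Mu/2Ld/1B | 1r 0w}
  3. MEM ⇒ no(RD_PORT)  {1A/2Mu/2Ld/1B | 1r 0w}
  4. MUL→r2 ⇒ no(RD_PORT)  {1A/2Mu/2Ld/1B | 1r 0w}
  5. BR ⇒ no(RD_PORT)  {1A/2Mu/2Ld/1B | 1r 0w}
  6. ALU→r4 ⇒ no(RD_PORT)  {1A/2Mu/2Ld/1B | 1r 0w}

issued = [0, 1]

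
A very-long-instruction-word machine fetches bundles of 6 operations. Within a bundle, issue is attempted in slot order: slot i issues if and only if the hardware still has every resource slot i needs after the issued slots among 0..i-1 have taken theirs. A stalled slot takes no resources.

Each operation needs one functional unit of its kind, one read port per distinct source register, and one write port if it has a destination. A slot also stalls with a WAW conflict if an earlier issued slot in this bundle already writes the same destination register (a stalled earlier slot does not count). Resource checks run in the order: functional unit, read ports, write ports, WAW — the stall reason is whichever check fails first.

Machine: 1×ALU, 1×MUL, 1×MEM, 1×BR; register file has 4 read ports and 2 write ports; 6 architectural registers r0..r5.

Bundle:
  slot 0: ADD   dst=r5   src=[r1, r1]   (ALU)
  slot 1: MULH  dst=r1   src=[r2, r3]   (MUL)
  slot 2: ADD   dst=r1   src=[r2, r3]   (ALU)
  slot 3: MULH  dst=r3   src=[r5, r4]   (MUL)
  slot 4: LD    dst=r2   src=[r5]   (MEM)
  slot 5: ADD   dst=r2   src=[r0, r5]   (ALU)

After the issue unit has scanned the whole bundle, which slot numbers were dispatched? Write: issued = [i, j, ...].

issued = [0, 1]

slot 0 (ALU): ISSUE — free A0,Mu1,Ld1,B1 rp3 wp1
slot 1 (MUL): ISSUE — free A0,Mu0,Ld1,B1 rp1 wp0
slot 2 (ALU): stall FU — free A0,Mu0,Ld1,B1 rp1 wp0
slot 3 (MUL): stall FU — free A0,Mu0,Ld1,B1 rp1 wp0
slot 4 (MEM): stall WR_PORT — free A0,Mu0,Ld1,B1 rp1 wp0
slot 5 (ALU): stall FU — free A0,Mu0,Ld1,B1 rp1 wp0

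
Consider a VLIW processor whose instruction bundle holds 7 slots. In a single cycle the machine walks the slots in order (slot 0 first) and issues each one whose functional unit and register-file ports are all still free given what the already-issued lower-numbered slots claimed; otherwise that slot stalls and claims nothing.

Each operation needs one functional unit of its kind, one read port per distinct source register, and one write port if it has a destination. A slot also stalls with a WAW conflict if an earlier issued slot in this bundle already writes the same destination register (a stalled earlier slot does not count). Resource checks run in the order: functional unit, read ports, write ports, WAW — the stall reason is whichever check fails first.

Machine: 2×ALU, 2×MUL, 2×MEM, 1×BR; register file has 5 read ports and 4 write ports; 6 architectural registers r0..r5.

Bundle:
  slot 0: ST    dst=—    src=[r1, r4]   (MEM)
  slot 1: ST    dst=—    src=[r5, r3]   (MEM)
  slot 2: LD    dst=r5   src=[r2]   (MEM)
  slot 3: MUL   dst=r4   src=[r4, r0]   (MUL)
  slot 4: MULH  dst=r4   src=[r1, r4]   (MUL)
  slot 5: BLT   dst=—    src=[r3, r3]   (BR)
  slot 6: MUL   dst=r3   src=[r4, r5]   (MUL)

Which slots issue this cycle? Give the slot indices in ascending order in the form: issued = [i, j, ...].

issued = [0, 1, 5]

slot 0 (MEM): ISSUE — free A2,Mu2,Ld1,B1 rp3 wp4
slot 1 (MEM): ISSUE — free A2,Mu2,Ld0,B1 rp1 wp4
slot 2 (MEM): stall FU — free A2,Mu2,Ld0,B1 rp1 wp4
slot 3 (MUL): stall RD_PORT — free A2,Mu2,Ld0,B1 rp1 wp4
slot 4 (MUL): stall RD_PORT — free A2,Mu2,Ld0,B1 rp1 wp4
slot 5 (BR): ISSUE — free A2,Mu2,Ld0,B0 rp0 wp4
slot 6 (MUL): stall RD_PORT — free A2,Mu2,Ld0,B0 rp0 wp4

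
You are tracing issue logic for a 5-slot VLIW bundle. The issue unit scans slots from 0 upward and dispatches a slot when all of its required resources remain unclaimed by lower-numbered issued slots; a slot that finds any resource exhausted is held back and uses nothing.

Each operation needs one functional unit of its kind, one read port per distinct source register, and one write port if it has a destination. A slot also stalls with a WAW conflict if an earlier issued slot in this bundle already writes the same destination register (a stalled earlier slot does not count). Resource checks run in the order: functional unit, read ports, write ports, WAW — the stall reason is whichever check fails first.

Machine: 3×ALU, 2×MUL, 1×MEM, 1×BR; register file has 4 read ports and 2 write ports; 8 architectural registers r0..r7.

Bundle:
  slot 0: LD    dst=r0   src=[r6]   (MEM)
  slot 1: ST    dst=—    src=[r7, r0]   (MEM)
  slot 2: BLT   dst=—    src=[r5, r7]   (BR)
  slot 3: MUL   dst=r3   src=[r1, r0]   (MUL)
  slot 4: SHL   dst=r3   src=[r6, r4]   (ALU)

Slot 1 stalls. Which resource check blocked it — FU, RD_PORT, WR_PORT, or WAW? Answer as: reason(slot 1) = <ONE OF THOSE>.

(0) want 1×MEM +1rd +1wr — yes → AL3|MU2|ME0|BR1|rd3|wr1
(1) want 1×MEM +2rd +0wr — FU → AL3|MU2|ME0|BR1|rd3|wr1
(2) want 1×BR +2rd +0wr — yes → AL3|MU2|ME0|BR0|rd1|wr1
(3) want 1×MUL +2rd +1wr — RD_PORT → AL3|MU2|ME0|BR0|rd1|wr1
(4) want 1×ALU +2rd +1wr — RD_PORT → AL3|MU2|ME0|BR0|rd1|wr1

reason(slot 1) = FU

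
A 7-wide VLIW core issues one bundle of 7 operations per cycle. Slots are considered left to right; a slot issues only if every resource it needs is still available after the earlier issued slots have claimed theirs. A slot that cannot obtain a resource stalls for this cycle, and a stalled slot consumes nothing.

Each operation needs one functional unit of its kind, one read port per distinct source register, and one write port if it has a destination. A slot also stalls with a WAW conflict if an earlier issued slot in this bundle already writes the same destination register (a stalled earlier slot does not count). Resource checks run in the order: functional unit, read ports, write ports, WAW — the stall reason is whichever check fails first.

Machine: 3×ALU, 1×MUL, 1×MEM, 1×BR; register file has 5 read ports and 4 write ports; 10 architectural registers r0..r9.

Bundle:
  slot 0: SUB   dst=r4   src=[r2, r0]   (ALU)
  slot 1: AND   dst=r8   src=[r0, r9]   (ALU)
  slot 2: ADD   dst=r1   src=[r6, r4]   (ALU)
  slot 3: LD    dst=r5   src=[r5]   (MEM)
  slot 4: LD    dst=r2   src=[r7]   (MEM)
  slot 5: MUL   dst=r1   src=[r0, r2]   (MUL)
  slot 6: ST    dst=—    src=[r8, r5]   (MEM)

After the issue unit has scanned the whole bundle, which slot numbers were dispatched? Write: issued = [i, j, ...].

issued = [0, 1, 3]

  0. ALU→r4 ⇒ go  {2A/1Mu/1Ld/1B | 3r 3w}
  1. ALU→r8 ⇒ go  {1A/1Mu/1Ld/1B | 1r 2w}
  2. ALU→r1 ⇒ no(RD_PORT)  {1A/1Mu/1Ld/1B | 1r 2w}
  3. MEM→r5 ⇒ go  {1A/1Mu/0Ld/1B | 0r 1w}
  4. MEM→r2 ⇒ no(FU)  {1A/1Mu/0Ld/1B | 0r 1w}
  5. MUL→r1 ⇒ no(RD_PORT)  {1A/1Mu/0Ld/1B | 0r 1w}
  6. MEM ⇒ no(FU)  {1A/1Mu/0Ld/1B | 0r 1w}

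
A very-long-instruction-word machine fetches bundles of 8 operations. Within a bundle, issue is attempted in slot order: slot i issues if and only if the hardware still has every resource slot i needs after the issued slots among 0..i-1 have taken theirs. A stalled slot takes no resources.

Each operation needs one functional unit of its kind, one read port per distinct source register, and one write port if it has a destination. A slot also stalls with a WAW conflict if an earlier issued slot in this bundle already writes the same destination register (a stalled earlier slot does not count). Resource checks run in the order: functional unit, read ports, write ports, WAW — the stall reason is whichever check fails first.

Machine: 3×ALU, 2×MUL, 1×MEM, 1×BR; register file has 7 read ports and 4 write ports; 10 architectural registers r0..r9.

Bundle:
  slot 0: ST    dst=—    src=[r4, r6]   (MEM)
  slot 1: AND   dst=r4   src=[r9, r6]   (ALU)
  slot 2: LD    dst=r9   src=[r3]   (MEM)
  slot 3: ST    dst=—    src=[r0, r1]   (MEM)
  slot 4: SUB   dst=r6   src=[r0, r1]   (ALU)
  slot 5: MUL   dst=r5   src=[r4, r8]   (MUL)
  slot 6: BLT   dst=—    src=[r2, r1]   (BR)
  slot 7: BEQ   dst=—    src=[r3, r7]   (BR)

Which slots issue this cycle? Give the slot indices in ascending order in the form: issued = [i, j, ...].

issued = [0, 1, 4]

[0] MEM needs rd=2 wr=0: ok; after: ALU=3 MUL=2 MEM=0 BR=1, R=5, W=4
[1] ALU needs rd=2 wr=1: ok; after: ALU=2 MUL=2 MEM=0 BR=1, R=3, W=3
[2] MEM needs rd=1 wr=1: FU; after: ALU=2 MUL=2 MEM=0 BR=1, R=3, W=3
[3] MEM needs rd=2 wr=0: FU; after: ALU=2 MUL=2 MEM=0 BR=1, R=3, W=3
[4] ALU needs rd=2 wr=1: ok; after: ALU=1 MUL=2 MEM=0 BR=1, R=1, W=2
[5] MUL needs rd=2 wr=1: RD_PORT; after: ALU=1 MUL=2 MEM=0 BR=1, R=1, W=2
[6] BR needs rd=2 wr=0: RD_PORT; after: ALU=1 MUL=2 MEM=0 BR=1, R=1, W=2
[7] BR needs rd=2 wr=0: RD_PORT; after: ALU=1 MUL=2 MEM=0 BR=1, R=1, W=2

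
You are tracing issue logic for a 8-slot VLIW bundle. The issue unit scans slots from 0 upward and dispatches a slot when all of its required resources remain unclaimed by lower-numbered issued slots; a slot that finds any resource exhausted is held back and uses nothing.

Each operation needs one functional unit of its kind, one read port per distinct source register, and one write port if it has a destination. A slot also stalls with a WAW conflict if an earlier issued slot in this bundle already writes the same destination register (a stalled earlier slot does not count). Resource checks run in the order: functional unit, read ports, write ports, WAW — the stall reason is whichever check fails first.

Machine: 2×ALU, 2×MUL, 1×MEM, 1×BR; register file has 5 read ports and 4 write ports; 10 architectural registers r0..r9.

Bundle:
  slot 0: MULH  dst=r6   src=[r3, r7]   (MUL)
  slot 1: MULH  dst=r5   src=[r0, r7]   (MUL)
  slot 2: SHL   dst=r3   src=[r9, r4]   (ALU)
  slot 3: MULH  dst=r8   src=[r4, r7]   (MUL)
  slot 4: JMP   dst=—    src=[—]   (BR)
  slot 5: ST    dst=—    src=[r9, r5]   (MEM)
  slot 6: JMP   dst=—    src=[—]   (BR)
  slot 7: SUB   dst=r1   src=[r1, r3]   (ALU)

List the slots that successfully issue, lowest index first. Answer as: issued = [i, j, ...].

issued = [0, 1, 4]

#0 MUL src=r3,r7 dispatched  <A:2 Mu:1 Ld:1 B:1 rd:3 wr:3>
#1 MUL src=r0,r7 dispatched  <A:2 Mu:0 Ld:1 B:1 rd:1 wr:2>
#2 ALU src=r9,r4 held:RD_PORT  <A:2 Mu:0 Ld:1 B:1 rd:1 wr:2>
#3 MUL src=r4,r7 held:FU  <A:2 Mu:0 Ld:1 B:1 rd:1 wr:2>
#4 BR src=- dispatched  <A:2 Mu:0 Ld:1 B:0 rd:1 wr:2>
#5 MEM src=r9,r5 held:RD_PORT  <A:2 Mu:0 Ld:1 B:0 rd:1 wr:2>
#6 BR src=- held:FU  <A:2 Mu:0 Ld:1 B:0 rd:1 wr:2>
#7 ALU src=r1,r3 held:RD_PORT  <A:2 Mu:0 Ld:1 B:0 rd:1 wr:2>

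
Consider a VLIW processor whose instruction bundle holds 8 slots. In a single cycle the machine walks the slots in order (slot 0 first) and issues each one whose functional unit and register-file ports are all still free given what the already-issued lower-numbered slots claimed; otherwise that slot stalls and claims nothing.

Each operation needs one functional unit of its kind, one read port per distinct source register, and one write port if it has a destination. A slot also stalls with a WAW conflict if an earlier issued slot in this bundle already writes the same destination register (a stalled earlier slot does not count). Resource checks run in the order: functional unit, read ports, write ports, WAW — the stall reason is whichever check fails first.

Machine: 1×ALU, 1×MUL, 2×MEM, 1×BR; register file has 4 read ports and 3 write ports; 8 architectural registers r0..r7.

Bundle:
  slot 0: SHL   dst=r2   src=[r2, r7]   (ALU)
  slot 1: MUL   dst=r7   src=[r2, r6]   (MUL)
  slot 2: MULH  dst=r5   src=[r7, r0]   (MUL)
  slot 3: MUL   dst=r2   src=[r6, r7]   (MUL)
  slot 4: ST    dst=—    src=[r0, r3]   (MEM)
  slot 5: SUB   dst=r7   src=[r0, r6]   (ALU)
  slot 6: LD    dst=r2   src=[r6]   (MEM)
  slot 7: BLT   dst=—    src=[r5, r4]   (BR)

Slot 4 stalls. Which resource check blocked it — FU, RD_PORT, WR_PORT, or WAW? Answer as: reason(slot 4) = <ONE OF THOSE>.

#0 ALU src=r2,r7 dispatched  <A:0 Mu:1 Ld:2 B:1 rd:2 wr:2>
#1 MUL src=r2,r6 dispatched  <A:0 Mu:0 Ld:2 B:1 rd:0 wr:1>
#2 MUL src=r7,r0 held:FU  <A:0 Mu:0 Ld:2 B:1 rd:0 wr:1>
#3 MUL src=r6,r7 held:FU  <A:0 Mu:0 Ld:2 B:1 rd:0 wr:1>
#4 MEM src=r0,r3 held:RD_PORT  <A:0 Mu:0 Ld:2 B:1 rd:0 wr:1>
#5 ALU src=r0,r6 held:FU  <A:0 Mu:0 Ld:2 B:1 rd:0 wr:1>
#6 MEM src=r6 held:RD_PORT  <A:0 Mu:0 Ld:2 B:1 rd:0 wr:1>
#7 BR src=r5,r4 held:RD_PORT  <A:0 Mu:0 Ld:2 B:1 rd:0 wr:1>

reason(slot 4) = RD_PORT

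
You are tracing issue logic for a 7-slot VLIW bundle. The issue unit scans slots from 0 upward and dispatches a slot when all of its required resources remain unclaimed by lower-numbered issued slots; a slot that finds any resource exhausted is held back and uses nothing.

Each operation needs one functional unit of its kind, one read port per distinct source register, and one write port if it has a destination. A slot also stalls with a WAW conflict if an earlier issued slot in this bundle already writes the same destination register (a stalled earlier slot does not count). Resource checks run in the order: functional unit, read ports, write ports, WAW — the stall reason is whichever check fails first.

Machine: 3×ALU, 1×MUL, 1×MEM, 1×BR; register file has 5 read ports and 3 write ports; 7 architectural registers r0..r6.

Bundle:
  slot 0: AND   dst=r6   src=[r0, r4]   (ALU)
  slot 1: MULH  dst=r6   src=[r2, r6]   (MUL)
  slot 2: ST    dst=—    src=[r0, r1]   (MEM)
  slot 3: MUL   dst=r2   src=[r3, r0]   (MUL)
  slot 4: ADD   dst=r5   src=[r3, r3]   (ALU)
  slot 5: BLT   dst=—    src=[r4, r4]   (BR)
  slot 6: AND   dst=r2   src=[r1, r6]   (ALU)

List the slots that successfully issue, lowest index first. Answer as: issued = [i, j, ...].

#0 ALU src=r0,r4 dispatched  <A:2 Mu:1 Ld:1 B:1 rd:3 wr:2>
#1 MUL src=r2,r6 held:WAW  <A:2 Mu:1 Ld:1 B:1 rd:3 wr:2>
#2 MEM src=r0,r1 dispatched  <A:2 Mu:1 Ld:0 B:1 rd:1 wr:2>
#3 MUL src=r3,r0 held:RD_PORT  <A:2 Mu:1 Ld:0 B:1 rd:1 wr:2>
#4 ALU src=r3,r3 dispatched  <A:1 Mu:1 Ld:0 B:1 rd:0 wr:1>
#5 BR src=r4,r4 held:RD_PORT  <A:1 Mu:1 Ld:0 B:1 rd:0 wr:1>
#6 ALU src=r1,r6 held:RD_PORT  <A:1 Mu:1 Ld:0 B:1 rd:0 wr:1>

issued = [0, 2, 4]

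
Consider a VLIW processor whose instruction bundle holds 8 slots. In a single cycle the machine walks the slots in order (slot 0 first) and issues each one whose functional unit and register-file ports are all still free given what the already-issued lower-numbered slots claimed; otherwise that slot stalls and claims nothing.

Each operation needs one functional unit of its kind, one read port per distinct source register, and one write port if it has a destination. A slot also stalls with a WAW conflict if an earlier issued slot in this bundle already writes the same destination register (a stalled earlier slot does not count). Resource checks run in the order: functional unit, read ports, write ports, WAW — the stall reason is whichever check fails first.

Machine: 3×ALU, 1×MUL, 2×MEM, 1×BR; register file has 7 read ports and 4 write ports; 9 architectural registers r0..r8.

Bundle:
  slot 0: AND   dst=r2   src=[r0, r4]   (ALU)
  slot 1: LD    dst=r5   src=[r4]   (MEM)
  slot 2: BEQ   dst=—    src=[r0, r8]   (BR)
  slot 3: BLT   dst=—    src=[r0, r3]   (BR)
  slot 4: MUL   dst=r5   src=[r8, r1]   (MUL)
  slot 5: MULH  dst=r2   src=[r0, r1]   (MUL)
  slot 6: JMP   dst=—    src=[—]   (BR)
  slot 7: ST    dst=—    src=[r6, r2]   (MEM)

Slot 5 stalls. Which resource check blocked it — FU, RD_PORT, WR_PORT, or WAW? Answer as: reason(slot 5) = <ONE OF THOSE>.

#0 ALU src=r0,r4 dispatched  <A:2 Mu:1 Ld:2 B:1 rd:5 wr:3>
#1 MEM src=r4 dispatched  <A:2 Mu:1 Ld:1 B:1 rd:4 wr:2>
#2 BR src=r0,r8 dispatched  <A:2 Mu:1 Ld:1 B:0 rd:2 wr:2>
#3 BR src=r0,r3 held:FU  <A:2 Mu:1 Ld:1 B:0 rd:2 wr:2>
#4 MUL src=r8,r1 held:WAW  <A:2 Mu:1 Ld:1 B:0 rd:2 wr:2>
#5 MUL src=r0,r1 held:WAW  <A:2 Mu:1 Ld:1 B:0 rd:2 wr:2>
#6 BR src=- held:FU  <A:2 Mu:1 Ld:1 B:0 rd:2 wr:2>
#7 MEM src=r6,r2 dispatched  <A:2 Mu:1 Ld:0 B:0 rd:0 wr:2>

reason(slot 5) = WAW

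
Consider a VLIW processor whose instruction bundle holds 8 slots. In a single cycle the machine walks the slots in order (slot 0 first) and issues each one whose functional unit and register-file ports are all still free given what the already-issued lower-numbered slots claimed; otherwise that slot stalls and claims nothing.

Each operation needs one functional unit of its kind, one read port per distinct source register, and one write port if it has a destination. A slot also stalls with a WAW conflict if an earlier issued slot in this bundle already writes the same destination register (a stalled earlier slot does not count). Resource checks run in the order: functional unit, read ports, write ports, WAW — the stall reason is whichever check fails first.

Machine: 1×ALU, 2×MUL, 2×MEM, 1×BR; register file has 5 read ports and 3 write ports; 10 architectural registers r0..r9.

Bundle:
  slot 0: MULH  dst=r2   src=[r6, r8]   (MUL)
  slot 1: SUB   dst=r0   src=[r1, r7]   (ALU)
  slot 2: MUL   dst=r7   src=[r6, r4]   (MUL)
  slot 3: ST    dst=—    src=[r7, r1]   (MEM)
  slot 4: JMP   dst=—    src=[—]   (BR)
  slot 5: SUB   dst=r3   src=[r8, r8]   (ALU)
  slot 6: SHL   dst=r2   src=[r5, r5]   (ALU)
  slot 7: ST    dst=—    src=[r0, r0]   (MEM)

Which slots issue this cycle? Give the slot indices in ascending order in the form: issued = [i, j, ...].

[0] MUL needs rd=2 wr=1: ok; after: ALU=1 MUL=1 MEM=2 BR=1, R=3, W=2
[1] ALU needs rd=2 wr=1: ok; after: ALU=0 MUL=1 MEM=2 BR=1, R=1, W=1
[2] MUL needs rd=2 wr=1: RD_PORT; after: ALU=0 MUL=1 MEM=2 BR=1, R=1, W=1
[3] MEM needs rd=2 wr=0: RD_PORT; after: ALU=0 MUL=1 MEM=2 BR=1, R=1, W=1
[4] BR needs rd=0 wr=0: ok; after: ALU=0 MUL=1 MEM=2 BR=0, R=1, W=1
[5] ALU needs rd=1 wr=1: FU; after: ALU=0 MUL=1 MEM=2 BR=0, R=1, W=1
[6] ALU needs rd=1 wr=1: FU; after: ALU=0 MUL=1 MEM=2 BR=0, R=1, W=1
[7] MEM needs rd=1 wr=0: ok; after: ALU=0 MUL=1 MEM=1 BR=0, R=0, W=1

issued = [0, 1, 4, 7]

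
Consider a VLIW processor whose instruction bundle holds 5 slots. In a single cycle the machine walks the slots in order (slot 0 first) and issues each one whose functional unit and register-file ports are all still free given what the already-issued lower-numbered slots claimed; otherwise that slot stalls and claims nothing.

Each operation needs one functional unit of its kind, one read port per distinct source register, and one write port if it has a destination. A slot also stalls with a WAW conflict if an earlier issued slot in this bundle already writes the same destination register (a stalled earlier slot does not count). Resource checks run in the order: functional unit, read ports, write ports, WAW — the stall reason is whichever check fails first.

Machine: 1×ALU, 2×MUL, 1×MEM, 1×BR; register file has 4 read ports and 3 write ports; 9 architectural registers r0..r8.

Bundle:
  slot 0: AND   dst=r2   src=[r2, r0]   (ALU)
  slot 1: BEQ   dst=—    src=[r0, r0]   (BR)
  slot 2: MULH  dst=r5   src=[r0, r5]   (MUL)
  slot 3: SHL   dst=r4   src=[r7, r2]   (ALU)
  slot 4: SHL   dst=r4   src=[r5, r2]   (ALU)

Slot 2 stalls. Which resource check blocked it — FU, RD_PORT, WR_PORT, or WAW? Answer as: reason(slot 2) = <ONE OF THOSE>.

reason(slot 2) = RD_PORT

slot 0 (ALU): ISSUE — free A0,Mu2,Ld1,B1 rp2 wp2
slot 1 (BR): ISSUE — free A0,Mu2,Ld1,B0 rp1 wp2
slot 2 (MUL): stall RD_PORT — free A0,Mu2,Ld1,B0 rp1 wp2
slot 3 (ALU): stall FU — free A0,Mu2,Ld1,B0 rp1 wp2
slot 4 (ALU): stall FU — free A0,Mu2,Ld1,B0 rp1 wp2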